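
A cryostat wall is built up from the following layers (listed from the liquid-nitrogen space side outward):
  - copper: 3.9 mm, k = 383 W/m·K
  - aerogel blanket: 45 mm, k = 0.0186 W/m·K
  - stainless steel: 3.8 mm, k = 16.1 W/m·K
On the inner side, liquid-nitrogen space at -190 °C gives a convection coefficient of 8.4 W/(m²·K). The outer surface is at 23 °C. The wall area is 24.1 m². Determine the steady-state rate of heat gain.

Thermal resistances in series:
R_inner film = 1/(h_i·A) = 1/(8.4×24.1) = 0.00494 K/W
R_copper = L/(kA) = 0.0039/(383×24.1) = 4.225×10^-7 K/W
R_aerogel blanket = L/(kA) = 0.045/(0.0186×24.1) = 0.1004 K/W
R_stainless steel = L/(kA) = 0.0038/(16.1×24.1) = 9.794×10^-6 K/W
R_total = 0.1053 K/W
Q = ΔT / R_total = 213 / 0.1053

Q ≈ 2020 W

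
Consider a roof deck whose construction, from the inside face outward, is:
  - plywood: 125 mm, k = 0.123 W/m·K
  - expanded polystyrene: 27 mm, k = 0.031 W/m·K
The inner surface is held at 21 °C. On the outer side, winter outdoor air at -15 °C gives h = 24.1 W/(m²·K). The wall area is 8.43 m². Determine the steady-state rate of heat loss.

Thermal resistances in series:
R_plywood = L/(kA) = 0.125/(0.123×8.43) = 0.1206 K/W
R_expanded polystyrene = L/(kA) = 0.027/(0.031×8.43) = 0.1033 K/W
R_outer film = 1/(h_o·A) = 1/(24.1×8.43) = 0.004922 K/W
R_total = 0.2288 K/W
Q = ΔT / R_total = 36 / 0.2288

Q ≈ 157 W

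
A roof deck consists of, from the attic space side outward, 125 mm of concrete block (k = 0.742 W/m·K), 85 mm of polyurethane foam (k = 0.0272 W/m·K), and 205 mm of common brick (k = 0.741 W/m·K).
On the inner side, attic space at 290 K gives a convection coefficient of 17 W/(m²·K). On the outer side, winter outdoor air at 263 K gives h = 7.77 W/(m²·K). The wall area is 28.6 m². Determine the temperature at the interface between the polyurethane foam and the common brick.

T ≈ 266 K

Series thermal resistances:
R_inner film = 1/(h_i·A) = 1/(17×28.6) = 0.002057 K/W
R_concrete block = L/(kA) = 0.125/(0.742×28.6) = 0.00589 K/W
R_polyurethane foam = L/(kA) = 0.085/(0.0272×28.6) = 0.1093 K/W
R_common brick = L/(kA) = 0.205/(0.741×28.6) = 0.009673 K/W
R_outer film = 1/(h_o·A) = 1/(7.77×28.6) = 0.0045 K/W
R_total = 0.1314 K/W;  Q = ΔT/R_total = 27/0.1314 = 205.5 W
T_interface = T_inner − Q·ΣR(inner→interface) = 290 − 206×0.1172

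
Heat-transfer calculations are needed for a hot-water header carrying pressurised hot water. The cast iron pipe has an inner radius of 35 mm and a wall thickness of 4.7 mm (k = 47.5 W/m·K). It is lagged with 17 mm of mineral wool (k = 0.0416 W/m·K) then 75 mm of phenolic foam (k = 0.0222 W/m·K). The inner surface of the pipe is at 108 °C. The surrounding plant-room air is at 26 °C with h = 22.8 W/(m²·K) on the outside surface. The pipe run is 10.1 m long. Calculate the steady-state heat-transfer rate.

Radial resistances (cylindrical: R_cond = ln(r_o/r_i)/(2πkL), R_conv = 1/(h·2πrL)):
R_cast iron pipe wall = ln(39.7/35)/(2π×47.5×10.1) = 4.18×10^-5 K/W
R_mineral wool = ln(56.7/39.7)/(2π×0.0416×10.1) = 0.135 K/W
R_phenolic foam = ln(131.7/56.7)/(2π×0.0222×10.1) = 0.5982 K/W
R_outer film = 1/(h_o·2πr_oL) = 1/(22.8×2π×0.1317×10.1) = 0.005248 K/W
R_total = 0.7385 K/W
Q = ΔT/R_total = 82/0.7385

Q ≈ 111 W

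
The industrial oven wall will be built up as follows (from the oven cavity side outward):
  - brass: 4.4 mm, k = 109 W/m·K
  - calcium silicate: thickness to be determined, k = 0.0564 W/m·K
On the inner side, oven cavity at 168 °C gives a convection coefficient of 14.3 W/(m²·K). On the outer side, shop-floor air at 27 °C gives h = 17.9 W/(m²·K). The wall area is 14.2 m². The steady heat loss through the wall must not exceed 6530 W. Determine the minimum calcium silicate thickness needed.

Model the wall as resistances in series:
R_inner film = 1/(h_i·A) = 1/(14.3×14.2) = 0.004925 K/W
R_brass = L/(kA) = 0.0044/(109×14.2) = 2.843×10^-6 K/W
R_outer film = 1/(h_o·A) = 1/(17.9×14.2) = 0.003934 K/W
Sum of the known resistances R_other = 0.008862 K/W
Required total resistance R_tot = ΔT/Q_allow = 141/6530 = 0.02159 K/W
R_calcium silicate = R_tot − R_other = 0.01273 K/W
L = R·k·A = 0.01273×0.0564×14.2

L ≈ 10.2 mm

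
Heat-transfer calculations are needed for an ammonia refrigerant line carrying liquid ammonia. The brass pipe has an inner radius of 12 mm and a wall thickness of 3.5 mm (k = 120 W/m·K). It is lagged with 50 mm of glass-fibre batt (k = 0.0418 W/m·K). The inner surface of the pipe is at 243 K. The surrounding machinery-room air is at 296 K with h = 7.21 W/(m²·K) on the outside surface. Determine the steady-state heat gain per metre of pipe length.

Cylindrical conduction, so R = ln(r₂/r₁)/(2πkL) per layer, in series:
R_brass pipe wall = ln(15.5/12)/(2π×120×1) = 3.394×10^-4 K/W
R_glass-fibre batt = ln(65.5/15.5)/(2π×0.0418×1) = 5.487 K/W
R_outer film = 1/(h_o·2πr_oL) = 1/(7.21×2π×0.0655×1) = 0.337 K/W
R_total = 5.825 K/W
Q = ΔT/R_total = 53/5.825

q′ ≈ 9.1 W/m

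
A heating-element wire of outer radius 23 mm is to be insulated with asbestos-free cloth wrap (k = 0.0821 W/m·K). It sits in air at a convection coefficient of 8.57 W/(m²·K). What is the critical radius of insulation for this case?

For a cylinder r_cr = k/h = 0.0821/8.57
r_cr = 9.58 mm; since the bare radius (23 mm) is above r_cr, any added insulation will reduce heat loss.

r_cr ≈ 9.58 mm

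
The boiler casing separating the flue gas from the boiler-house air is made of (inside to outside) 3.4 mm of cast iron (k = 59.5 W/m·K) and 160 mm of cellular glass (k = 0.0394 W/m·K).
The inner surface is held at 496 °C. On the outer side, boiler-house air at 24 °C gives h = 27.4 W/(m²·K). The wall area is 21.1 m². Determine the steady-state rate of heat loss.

Model the wall as resistances in series:
R_cast iron = L/(kA) = 0.0034/(59.5×21.1) = 2.708×10^-6 K/W
R_cellular glass = L/(kA) = 0.16/(0.0394×21.1) = 0.1925 K/W
R_outer film = 1/(h_o·A) = 1/(27.4×21.1) = 0.00173 K/W
R_total = 0.1942 K/W
Q = ΔT / R_total = 472 / 0.1942

Q ≈ 2430 W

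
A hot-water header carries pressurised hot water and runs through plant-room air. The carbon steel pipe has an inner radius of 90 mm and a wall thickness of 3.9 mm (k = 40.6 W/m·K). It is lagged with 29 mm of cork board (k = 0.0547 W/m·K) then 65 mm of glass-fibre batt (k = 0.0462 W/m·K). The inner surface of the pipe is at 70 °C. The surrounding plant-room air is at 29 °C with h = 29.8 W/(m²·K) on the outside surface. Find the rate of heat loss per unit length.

Radial resistances (cylindrical: R_cond = ln(r_o/r_i)/(2πkL), R_conv = 1/(h·2πrL)):
R_carbon steel pipe wall = ln(93.9/90)/(2π×40.6×1) = 1.663×10^-4 K/W
R_cork board = ln(122.9/93.9)/(2π×0.0547×1) = 0.7831 K/W
R_glass-fibre batt = ln(187.9/122.9)/(2π×0.0462×1) = 1.462 K/W
R_outer film = 1/(h_o·2πr_oL) = 1/(29.8×2π×0.1879×1) = 0.02842 K/W
R_total = 2.274 K/W
Q = ΔT/R_total = 41/2.274

q′ ≈ 18 W/m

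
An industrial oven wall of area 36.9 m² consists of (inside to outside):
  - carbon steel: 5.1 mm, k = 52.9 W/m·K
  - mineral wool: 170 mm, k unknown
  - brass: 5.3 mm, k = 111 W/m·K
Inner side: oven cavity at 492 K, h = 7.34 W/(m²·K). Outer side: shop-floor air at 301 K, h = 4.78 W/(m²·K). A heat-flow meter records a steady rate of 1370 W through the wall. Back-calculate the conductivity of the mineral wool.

Series thermal resistances:
R_inner film = 1/(h_i·A) = 1/(7.34×36.9) = 0.003692 K/W
R_carbon steel = L/(kA) = 0.0051/(52.9×36.9) = 2.613×10^-6 K/W
R_brass = L/(kA) = 0.0053/(111×36.9) = 1.294×10^-6 K/W
R_outer film = 1/(h_o·A) = 1/(4.78×36.9) = 0.00567 K/W
Sum of known resistances R_other = 0.009366 K/W
Total R = ΔT/Q = 191/1370 = 0.1394 K/W
R_mineral wool = R_total − R_other = 0.1301 K/W
k = L/(R·A) = 0.17/(0.1301×36.9)

k ≈ 0.0354 W/(m·K)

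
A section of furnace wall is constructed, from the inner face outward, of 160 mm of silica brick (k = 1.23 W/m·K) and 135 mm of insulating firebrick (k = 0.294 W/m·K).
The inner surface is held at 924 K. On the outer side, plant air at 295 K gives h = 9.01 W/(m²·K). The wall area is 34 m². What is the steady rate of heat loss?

Treating each layer as a thermal resistance in series:
R_silica brick = L/(kA) = 0.16/(1.23×34) = 0.003826 K/W
R_insulating firebrick = L/(kA) = 0.135/(0.294×34) = 0.01351 K/W
R_outer film = 1/(h_o·A) = 1/(9.01×34) = 0.003264 K/W
R_total = 0.0206 K/W
Q = ΔT / R_total = 629 / 0.0206

Q ≈ 30500 W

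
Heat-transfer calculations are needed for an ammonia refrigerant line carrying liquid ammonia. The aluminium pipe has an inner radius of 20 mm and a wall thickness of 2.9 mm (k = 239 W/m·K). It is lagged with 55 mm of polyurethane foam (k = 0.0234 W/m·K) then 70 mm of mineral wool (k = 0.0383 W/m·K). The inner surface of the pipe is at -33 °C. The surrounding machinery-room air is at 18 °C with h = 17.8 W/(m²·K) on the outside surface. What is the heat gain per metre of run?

q′ ≈ 4.61 W/m

Cylindrical conduction, so R = ln(r₂/r₁)/(2πkL) per layer, in series:
R_aluminium pipe wall = ln(22.9/20)/(2π×239×1) = 9.017×10^-5 K/W
R_polyurethane foam = ln(77.9/22.9)/(2π×0.0234×1) = 8.327 K/W
R_mineral wool = ln(147.9/77.9)/(2π×0.0383×1) = 2.664 K/W
R_outer film = 1/(h_o·2πr_oL) = 1/(17.8×2π×0.1479×1) = 0.06045 K/W
R_total = 11.05 K/W
Q = ΔT/R_total = 51/11.05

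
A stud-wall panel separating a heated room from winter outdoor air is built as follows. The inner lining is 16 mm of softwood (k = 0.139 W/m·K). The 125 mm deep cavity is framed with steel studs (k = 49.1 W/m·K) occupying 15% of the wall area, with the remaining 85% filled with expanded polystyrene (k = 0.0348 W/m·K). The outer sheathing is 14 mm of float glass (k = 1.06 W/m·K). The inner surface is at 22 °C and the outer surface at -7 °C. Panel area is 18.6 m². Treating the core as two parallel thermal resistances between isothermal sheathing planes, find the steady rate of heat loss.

Sheathing layers in series; stud and cavity paths in parallel between them.
R_inner = 0.016/(0.139×18.6) = 0.006189 K/W
R_stud  = 0.125/(49.1×0.15×18.6) = 9.125×10^-4 K/W
R_cav   = 0.125/(0.0348×0.85×18.6) = 0.2272 K/W
1/R_core = 1/R_stud + 1/R_cav → R_core = 9.088×10^-4 K/W
R_outer = 0.014/(1.06×18.6) = 7.101×10^-4 K/W
R_total = 0.007808 K/W
Q = ΔT/R_total = 29/0.007808

Q ≈ 3710 W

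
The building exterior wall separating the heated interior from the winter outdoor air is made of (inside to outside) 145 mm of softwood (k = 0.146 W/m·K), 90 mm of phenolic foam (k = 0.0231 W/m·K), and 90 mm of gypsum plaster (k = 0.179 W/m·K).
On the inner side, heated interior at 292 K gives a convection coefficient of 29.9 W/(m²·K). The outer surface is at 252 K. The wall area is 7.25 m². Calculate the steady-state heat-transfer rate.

Model the wall as resistances in series:
R_inner film = 1/(h_i·A) = 1/(29.9×7.25) = 0.004613 K/W
R_softwood = L/(kA) = 0.145/(0.146×7.25) = 0.137 K/W
R_phenolic foam = L/(kA) = 0.09/(0.0231×7.25) = 0.5374 K/W
R_gypsum plaster = L/(kA) = 0.09/(0.179×7.25) = 0.06935 K/W
R_total = 0.7483 K/W
Q = ΔT / R_total = 40 / 0.7483

Q ≈ 53.5 W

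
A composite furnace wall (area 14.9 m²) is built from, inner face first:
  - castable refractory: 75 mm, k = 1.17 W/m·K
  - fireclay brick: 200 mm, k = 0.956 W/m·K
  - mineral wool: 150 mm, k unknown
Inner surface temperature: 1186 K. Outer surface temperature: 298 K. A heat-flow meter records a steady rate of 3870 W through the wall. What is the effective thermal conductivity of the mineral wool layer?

k ≈ 0.0477 W/(m·K)

Treating each layer as a thermal resistance in series:
R_castable refractory = L/(kA) = 0.075/(1.17×14.9) = 0.004302 K/W
R_fireclay brick = L/(kA) = 0.2/(0.956×14.9) = 0.01404 K/W
Sum of known resistances R_other = 0.01834 K/W
Total R = ΔT/Q = 888/3870 = 0.2295 K/W
R_mineral wool = R_total − R_other = 0.2111 K/W
k = L/(R·A) = 0.15/(0.2111×14.9)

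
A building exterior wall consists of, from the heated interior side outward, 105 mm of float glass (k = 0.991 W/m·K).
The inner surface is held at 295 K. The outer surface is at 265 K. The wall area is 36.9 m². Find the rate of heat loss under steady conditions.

Model the wall as resistances in series:
R_float glass = L/(kA) = 0.105/(0.991×36.9) = 0.002871 K/W
R_total = 0.002871 K/W
Q = ΔT / R_total = 30 / 0.002871

Q ≈ 10400 W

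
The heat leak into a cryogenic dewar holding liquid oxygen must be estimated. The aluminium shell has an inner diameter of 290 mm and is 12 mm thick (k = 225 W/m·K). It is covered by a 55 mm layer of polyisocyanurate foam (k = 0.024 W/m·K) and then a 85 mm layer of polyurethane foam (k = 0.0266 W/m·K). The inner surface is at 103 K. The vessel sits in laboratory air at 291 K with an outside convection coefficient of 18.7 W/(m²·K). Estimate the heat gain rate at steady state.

Q ≈ 19.7 W

Radial (spherical) resistances in series:
R_aluminium shell = (1/0.145 − 1/0.157)/(4π×225) = 1.864×10^-4 K/W
R_polyisocyanurate foam = (1/0.157 − 1/0.212)/(4π×0.024) = 5.479 K/W
R_polyurethane foam = (1/0.212 − 1/0.297)/(4π×0.0266) = 4.039 K/W
R_outer film = 1/(h·4πr_o²) = 1/(18.7×4π×0.297²) = 0.04824 K/W
R_total = 9.566 K/W
Q = ΔT/R_total = 188/9.566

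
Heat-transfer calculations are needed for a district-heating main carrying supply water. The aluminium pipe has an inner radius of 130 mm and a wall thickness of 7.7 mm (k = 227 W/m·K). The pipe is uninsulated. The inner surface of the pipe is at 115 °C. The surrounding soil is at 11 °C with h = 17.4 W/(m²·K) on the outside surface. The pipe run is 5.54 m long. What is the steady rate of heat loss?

Q ≈ 8670 W

For a radial system each layer contributes R = ln(r_out/r_in)/(2πkL); films add R = 1/(hA).
R_aluminium pipe wall = ln(137.7/130)/(2π×227×5.54) = 7.282×10^-6 K/W
R_outer film = 1/(h_o·2πr_oL) = 1/(17.4×2π×0.1377×5.54) = 0.01199 K/W
R_total = 0.012 K/W
Q = ΔT/R_total = 104/0.012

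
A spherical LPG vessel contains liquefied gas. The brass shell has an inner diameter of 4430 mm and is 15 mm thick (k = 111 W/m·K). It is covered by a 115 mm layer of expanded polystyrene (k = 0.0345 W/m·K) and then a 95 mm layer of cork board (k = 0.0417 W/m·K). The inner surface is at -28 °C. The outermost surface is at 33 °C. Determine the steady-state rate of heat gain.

Radial (spherical) resistances in series:
R_brass shell = (1/2.215 − 1/2.23)/(4π×111) = 2.177×10^-6 K/W
R_expanded polystyrene = (1/2.23 − 1/2.345)/(4π×0.0345) = 0.05072 K/W
R_cork board = (1/2.345 − 1/2.44)/(4π×0.0417) = 0.03168 K/W
R_total = 0.08241 K/W
Q = ΔT/R_total = 61/0.08241

Q ≈ 740 W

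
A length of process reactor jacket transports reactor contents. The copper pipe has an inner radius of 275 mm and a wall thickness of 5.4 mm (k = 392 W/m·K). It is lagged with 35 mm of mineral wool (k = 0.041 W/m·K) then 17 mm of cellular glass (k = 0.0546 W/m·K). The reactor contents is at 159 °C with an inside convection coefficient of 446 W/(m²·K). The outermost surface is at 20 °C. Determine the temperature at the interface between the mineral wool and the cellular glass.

T ≈ 54.8 °C

For a radial system each layer contributes R = ln(r_out/r_in)/(2πkL); films add R = 1/(hA).
R_inner film = 1/(h_i·2πr₁L) = 1/(446×2π×0.275×1) = 0.001298 K/W
R_copper pipe wall = ln(280.4/275)/(2π×392×1) = 7.895×10^-6 K/W
R_mineral wool = ln(315.4/280.4)/(2π×0.041×1) = 0.4566 K/W
R_cellular glass = ln(332.4/315.4)/(2π×0.0546×1) = 0.153 K/W
R_total = 0.6109 K/W
Q = ΔT/R_total = 139/0.6109
Q = 228 W/m
T_interface = T_inner − Q·ΣR(inner→interface) = 159 − 228×0.4579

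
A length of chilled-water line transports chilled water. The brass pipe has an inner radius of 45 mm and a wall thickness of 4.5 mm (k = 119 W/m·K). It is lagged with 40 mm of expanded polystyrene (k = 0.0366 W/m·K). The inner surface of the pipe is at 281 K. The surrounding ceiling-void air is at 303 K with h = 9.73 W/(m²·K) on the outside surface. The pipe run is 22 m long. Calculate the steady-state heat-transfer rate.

Q ≈ 175 W

Per-layer cylindrical resistances, series-summed:
R_brass pipe wall = ln(49.5/45)/(2π×119×22) = 5.794×10^-6 K/W
R_expanded polystyrene = ln(89.5/49.5)/(2π×0.0366×22) = 0.1171 K/W
R_outer film = 1/(h_o·2πr_oL) = 1/(9.73×2π×0.0895×22) = 0.008307 K/W
R_total = 0.1254 K/W
Q = ΔT/R_total = 22/0.1254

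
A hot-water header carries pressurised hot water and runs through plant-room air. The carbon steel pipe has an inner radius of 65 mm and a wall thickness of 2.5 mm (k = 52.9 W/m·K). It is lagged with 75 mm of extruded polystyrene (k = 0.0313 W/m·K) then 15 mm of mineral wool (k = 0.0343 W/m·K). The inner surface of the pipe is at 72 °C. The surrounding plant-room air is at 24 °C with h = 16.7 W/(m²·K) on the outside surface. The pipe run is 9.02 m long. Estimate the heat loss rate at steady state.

Q ≈ 100 W

Treating each annulus and film as a series resistance:
R_carbon steel pipe wall = ln(67.5/65)/(2π×52.9×9.02) = 1.259×10^-5 K/W
R_extruded polystyrene = ln(142.5/67.5)/(2π×0.0313×9.02) = 0.4212 K/W
R_mineral wool = ln(157.5/142.5)/(2π×0.0343×9.02) = 0.05149 K/W
R_outer film = 1/(h_o·2πr_oL) = 1/(16.7×2π×0.1575×9.02) = 0.006708 K/W
R_total = 0.4794 K/W
Q = ΔT/R_total = 48/0.4794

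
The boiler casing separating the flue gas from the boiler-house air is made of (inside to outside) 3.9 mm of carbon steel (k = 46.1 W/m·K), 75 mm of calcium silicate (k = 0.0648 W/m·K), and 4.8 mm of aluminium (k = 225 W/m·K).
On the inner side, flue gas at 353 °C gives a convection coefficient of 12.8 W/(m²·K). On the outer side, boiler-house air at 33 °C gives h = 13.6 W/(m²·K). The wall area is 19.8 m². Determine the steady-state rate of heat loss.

Using the resistance-network approach (series):
R_inner film = 1/(h_i·A) = 1/(12.8×19.8) = 0.003946 K/W
R_carbon steel = L/(kA) = 0.0039/(46.1×19.8) = 4.273×10^-6 K/W
R_calcium silicate = L/(kA) = 0.075/(0.0648×19.8) = 0.05845 K/W
R_aluminium = L/(kA) = 0.0048/(225×19.8) = 1.077×10^-6 K/W
R_outer film = 1/(h_o·A) = 1/(13.6×19.8) = 0.003714 K/W
R_total = 0.06612 K/W
Q = ΔT / R_total = 320 / 0.06612

Q ≈ 4840 W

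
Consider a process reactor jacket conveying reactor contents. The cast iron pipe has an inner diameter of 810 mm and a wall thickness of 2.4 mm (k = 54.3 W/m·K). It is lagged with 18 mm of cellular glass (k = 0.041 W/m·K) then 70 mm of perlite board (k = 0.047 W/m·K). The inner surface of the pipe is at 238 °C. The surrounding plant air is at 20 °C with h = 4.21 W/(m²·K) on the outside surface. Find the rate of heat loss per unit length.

Per-layer cylindrical resistances, series-summed:
R_cast iron pipe wall = ln(407.4/405)/(2π×54.3×1) = 1.732×10^-5 K/W
R_cellular glass = ln(425.4/407.4)/(2π×0.041×1) = 0.1678 K/W
R_perlite board = ln(495.4/425.4)/(2π×0.047×1) = 0.5159 K/W
R_outer film = 1/(h_o·2πr_oL) = 1/(4.21×2π×0.4954×1) = 0.07631 K/W
R_total = 0.76 K/W
Q = ΔT/R_total = 218/0.76

q′ ≈ 287 W/m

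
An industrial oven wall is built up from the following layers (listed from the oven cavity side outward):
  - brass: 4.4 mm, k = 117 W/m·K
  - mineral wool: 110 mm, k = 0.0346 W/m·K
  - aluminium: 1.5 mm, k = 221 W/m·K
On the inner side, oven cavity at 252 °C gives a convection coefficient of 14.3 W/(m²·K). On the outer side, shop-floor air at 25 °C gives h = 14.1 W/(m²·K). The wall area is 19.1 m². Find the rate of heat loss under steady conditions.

Q ≈ 1310 W

Series thermal resistances:
R_inner film = 1/(h_i·A) = 1/(14.3×19.1) = 0.003661 K/W
R_brass = L/(kA) = 0.0044/(117×19.1) = 1.969×10^-6 K/W
R_mineral wool = L/(kA) = 0.11/(0.0346×19.1) = 0.1664 K/W
R_aluminium = L/(kA) = 0.0015/(221×19.1) = 3.554×10^-7 K/W
R_outer film = 1/(h_o·A) = 1/(14.1×19.1) = 0.003713 K/W
R_total = 0.1738 K/W
Q = ΔT / R_total = 227 / 0.1738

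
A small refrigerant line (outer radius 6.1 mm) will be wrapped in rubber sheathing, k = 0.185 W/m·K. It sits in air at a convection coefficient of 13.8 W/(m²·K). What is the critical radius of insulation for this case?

r_cr ≈ 13.4 mm

For a cylinder r_cr = k/h = 0.185/13.8
r_cr = 13.4 mm; since the bare radius (6.1 mm) is below r_cr, adding a thin layer of insulation will *increase* heat loss.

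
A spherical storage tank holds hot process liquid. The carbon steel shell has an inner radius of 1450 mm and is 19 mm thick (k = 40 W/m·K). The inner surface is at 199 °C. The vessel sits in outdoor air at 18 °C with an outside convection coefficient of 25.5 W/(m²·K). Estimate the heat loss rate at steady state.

Radial (spherical) resistances in series:
R_carbon steel shell = (1/1.45 − 1/1.469)/(4π×40) = 1.775×10^-5 K/W
R_outer film = 1/(h·4πr_o²) = 1/(25.5×4π×1.469²) = 0.001446 K/W
R_total = 0.001464 K/W
Q = ΔT/R_total = 181/0.001464

Q ≈ 124000 W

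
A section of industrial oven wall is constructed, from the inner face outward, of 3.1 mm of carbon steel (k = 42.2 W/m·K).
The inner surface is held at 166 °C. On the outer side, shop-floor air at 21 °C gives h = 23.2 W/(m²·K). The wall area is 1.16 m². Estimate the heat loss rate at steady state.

Model the wall as resistances in series:
R_carbon steel = L/(kA) = 0.0031/(42.2×1.16) = 6.333×10^-5 K/W
R_outer film = 1/(h_o·A) = 1/(23.2×1.16) = 0.03716 K/W
R_total = 0.03722 K/W
Q = ΔT / R_total = 145 / 0.03722

Q ≈ 3900 W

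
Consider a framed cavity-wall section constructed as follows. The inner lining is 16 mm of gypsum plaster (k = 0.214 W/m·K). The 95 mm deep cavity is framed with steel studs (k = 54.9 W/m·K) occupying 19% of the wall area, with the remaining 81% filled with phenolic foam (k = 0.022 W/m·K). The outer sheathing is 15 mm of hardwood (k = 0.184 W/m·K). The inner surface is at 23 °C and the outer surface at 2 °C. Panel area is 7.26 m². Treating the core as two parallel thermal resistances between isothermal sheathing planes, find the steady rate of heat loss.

Q ≈ 922 W

Sheathing layers in series; stud and cavity paths in parallel between them.
R_inner = 0.016/(0.214×7.26) = 0.0103 K/W
R_stud  = 0.095/(54.9×0.19×7.26) = 0.001254 K/W
R_cav   = 0.095/(0.022×0.81×7.26) = 0.7343 K/W
1/R_core = 1/R_stud + 1/R_cav → R_core = 0.001252 K/W
R_outer = 0.015/(0.184×7.26) = 0.01123 K/W
R_total = 0.02278 K/W
Q = ΔT/R_total = 21/0.02278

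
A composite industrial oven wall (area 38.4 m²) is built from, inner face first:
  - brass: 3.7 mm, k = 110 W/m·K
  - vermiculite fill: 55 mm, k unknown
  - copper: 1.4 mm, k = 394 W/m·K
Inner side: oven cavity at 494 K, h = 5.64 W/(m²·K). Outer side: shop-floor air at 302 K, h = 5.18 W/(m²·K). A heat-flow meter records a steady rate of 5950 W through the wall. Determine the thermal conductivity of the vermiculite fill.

Treating each layer as a thermal resistance in series:
R_inner film = 1/(h_i·A) = 1/(5.64×38.4) = 0.004617 K/W
R_brass = L/(kA) = 0.0037/(110×38.4) = 8.759×10^-7 K/W
R_copper = L/(kA) = 0.0014/(394×38.4) = 9.253×10^-8 K/W
R_outer film = 1/(h_o·A) = 1/(5.18×38.4) = 0.005027 K/W
Sum of known resistances R_other = 0.009646 K/W
Total R = ΔT/Q = 192/5950 = 0.03227 K/W
R_vermiculite fill = R_total − R_other = 0.02262 K/W
k = L/(R·A) = 0.055/(0.02262×38.4)

k ≈ 0.0633 W/(m·K)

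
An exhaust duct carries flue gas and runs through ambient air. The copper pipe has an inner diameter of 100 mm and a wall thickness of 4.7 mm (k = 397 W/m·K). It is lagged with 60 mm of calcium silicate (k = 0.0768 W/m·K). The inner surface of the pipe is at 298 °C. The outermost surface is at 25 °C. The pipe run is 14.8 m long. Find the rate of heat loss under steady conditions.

For a radial system each layer contributes R = ln(r_out/r_in)/(2πkL); films add R = 1/(hA).
R_copper pipe wall = ln(54.7/50)/(2π×397×14.8) = 2.434×10^-6 K/W
R_calcium silicate = ln(114.7/54.7)/(2π×0.0768×14.8) = 0.1037 K/W
R_total = 0.1037 K/W
Q = ΔT/R_total = 273/0.1037

Q ≈ 2630 W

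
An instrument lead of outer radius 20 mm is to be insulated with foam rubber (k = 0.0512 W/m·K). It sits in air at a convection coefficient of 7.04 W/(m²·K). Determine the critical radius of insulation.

For a cylinder r_cr = k/h = 0.0512/7.04
r_cr = 7.27 mm; since the bare radius (20 mm) is above r_cr, any added insulation will reduce heat loss.

r_cr ≈ 7.27 mm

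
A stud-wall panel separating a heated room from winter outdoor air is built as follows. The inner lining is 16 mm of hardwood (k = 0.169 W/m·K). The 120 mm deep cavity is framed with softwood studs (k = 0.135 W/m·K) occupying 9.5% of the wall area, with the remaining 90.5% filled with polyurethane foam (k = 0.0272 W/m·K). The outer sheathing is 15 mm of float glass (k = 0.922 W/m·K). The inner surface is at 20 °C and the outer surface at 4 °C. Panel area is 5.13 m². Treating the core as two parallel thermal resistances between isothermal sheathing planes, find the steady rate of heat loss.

Sheathing layers in series; stud and cavity paths in parallel between them.
R_inner = 0.016/(0.169×5.13) = 0.01846 K/W
R_stud  = 0.12/(0.135×0.095×5.13) = 1.824 K/W
R_cav   = 0.12/(0.0272×0.905×5.13) = 0.9503 K/W
1/R_core = 1/R_stud + 1/R_cav → R_core = 0.6248 K/W
R_outer = 0.015/(0.922×5.13) = 0.003171 K/W
R_total = 0.6464 K/W
Q = ΔT/R_total = 16/0.6464

Q ≈ 24.8 W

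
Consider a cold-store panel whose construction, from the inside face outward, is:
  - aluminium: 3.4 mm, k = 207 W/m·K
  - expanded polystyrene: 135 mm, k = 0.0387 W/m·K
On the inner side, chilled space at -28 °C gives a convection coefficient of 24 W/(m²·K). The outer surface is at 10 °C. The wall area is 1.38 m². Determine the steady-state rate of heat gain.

Q ≈ 14.9 W

Thermal resistances in series:
R_inner film = 1/(h_i·A) = 1/(24×1.38) = 0.03019 K/W
R_aluminium = L/(kA) = 0.0034/(207×1.38) = 1.19×10^-5 K/W
R_expanded polystyrene = L/(kA) = 0.135/(0.0387×1.38) = 2.528 K/W
R_total = 2.558 K/W
Q = ΔT / R_total = 38 / 2.558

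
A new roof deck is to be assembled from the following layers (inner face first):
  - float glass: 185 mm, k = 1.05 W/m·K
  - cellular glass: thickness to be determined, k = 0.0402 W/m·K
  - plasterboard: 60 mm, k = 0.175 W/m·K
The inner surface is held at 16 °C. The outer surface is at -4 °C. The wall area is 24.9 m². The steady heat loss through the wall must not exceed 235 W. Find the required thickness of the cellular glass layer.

L ≈ 64.3 mm

Series thermal resistances:
R_float glass = L/(kA) = 0.185/(1.05×24.9) = 0.007076 K/W
R_plasterboard = L/(kA) = 0.06/(0.175×24.9) = 0.01377 K/W
Sum of the known resistances R_other = 0.02085 K/W
Required total resistance R_tot = ΔT/Q_allow = 20/235 = 0.08511 K/W
R_cellular glass = R_tot − R_other = 0.06426 K/W
L = R·k·A = 0.06426×0.0402×24.9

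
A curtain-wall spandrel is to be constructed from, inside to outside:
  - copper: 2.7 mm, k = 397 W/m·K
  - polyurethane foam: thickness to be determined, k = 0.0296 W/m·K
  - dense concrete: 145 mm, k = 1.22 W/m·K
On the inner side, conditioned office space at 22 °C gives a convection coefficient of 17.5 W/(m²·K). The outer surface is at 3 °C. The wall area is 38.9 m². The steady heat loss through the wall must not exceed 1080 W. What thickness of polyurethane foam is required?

Model the wall as resistances in series:
R_inner film = 1/(h_i·A) = 1/(17.5×38.9) = 0.001469 K/W
R_copper = L/(kA) = 0.0027/(397×38.9) = 1.748×10^-7 K/W
R_dense concrete = L/(kA) = 0.145/(1.22×38.9) = 0.003055 K/W
Sum of the known resistances R_other = 0.004524 K/W
Required total resistance R_tot = ΔT/Q_allow = 19/1080 = 0.01759 K/W
R_polyurethane foam = R_tot − R_other = 0.01307 K/W
L = R·k·A = 0.01307×0.0296×38.9

L ≈ 15 mm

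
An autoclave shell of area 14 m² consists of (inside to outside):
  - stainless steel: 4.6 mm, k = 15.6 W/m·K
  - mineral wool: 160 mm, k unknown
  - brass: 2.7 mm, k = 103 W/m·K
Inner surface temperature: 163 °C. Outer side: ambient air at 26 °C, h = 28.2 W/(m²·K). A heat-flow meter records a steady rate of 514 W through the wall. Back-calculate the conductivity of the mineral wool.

k ≈ 0.0433 W/(m·K)

Thermal resistances in series:
R_stainless steel = L/(kA) = 0.0046/(15.6×14) = 2.106×10^-5 K/W
R_brass = L/(kA) = 0.0027/(103×14) = 1.872×10^-6 K/W
R_outer film = 1/(h_o·A) = 1/(28.2×14) = 0.002533 K/W
Sum of known resistances R_other = 0.002556 K/W
Total R = ΔT/Q = 137/514 = 0.2665 K/W
R_mineral wool = R_total − R_other = 0.264 K/W
k = L/(R·A) = 0.16/(0.264×14)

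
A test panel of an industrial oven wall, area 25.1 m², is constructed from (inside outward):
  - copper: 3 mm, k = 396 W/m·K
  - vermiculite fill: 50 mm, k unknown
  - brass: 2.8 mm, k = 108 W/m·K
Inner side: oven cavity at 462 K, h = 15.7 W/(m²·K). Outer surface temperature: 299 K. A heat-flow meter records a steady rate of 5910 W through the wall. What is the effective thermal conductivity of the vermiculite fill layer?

Using the resistance-network approach (series):
R_inner film = 1/(h_i·A) = 1/(15.7×25.1) = 0.002538 K/W
R_copper = L/(kA) = 0.003/(396×25.1) = 3.018×10^-7 K/W
R_brass = L/(kA) = 0.0028/(108×25.1) = 1.033×10^-6 K/W
Sum of known resistances R_other = 0.002539 K/W
Total R = ΔT/Q = 163/5910 = 0.02758 K/W
R_vermiculite fill = R_total − R_other = 0.02504 K/W
k = L/(R·A) = 0.05/(0.02504×25.1)

k ≈ 0.0795 W/(m·K)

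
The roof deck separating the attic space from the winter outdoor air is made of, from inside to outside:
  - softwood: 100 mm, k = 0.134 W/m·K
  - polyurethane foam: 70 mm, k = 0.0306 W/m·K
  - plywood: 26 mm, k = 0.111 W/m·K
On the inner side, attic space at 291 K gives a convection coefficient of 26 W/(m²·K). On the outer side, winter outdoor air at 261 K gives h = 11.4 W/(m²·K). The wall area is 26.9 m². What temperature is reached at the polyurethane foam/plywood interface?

Model the wall as resistances in series:
R_inner film = 1/(h_i·A) = 1/(26×26.9) = 0.00143 K/W
R_softwood = L/(kA) = 0.1/(0.134×26.9) = 0.02774 K/W
R_polyurethane foam = L/(kA) = 0.07/(0.0306×26.9) = 0.08504 K/W
R_plywood = L/(kA) = 0.026/(0.111×26.9) = 0.008708 K/W
R_outer film = 1/(h_o·A) = 1/(11.4×26.9) = 0.003261 K/W
R_total = 0.1262 K/W;  Q = ΔT/R_total = 30/0.1262 = 237.8 W
T_interface = T_inner − Q·ΣR(inner→interface) = 291 − 238×0.1142

T ≈ 264 K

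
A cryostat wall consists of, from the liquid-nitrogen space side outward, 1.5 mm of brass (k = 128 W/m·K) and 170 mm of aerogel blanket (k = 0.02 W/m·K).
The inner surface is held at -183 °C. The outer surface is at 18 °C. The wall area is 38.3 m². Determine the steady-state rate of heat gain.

Q ≈ 906 W

Thermal resistances in series:
R_brass = L/(kA) = 0.0015/(128×38.3) = 3.06×10^-7 K/W
R_aerogel blanket = L/(kA) = 0.17/(0.02×38.3) = 0.2219 K/W
R_total = 0.2219 K/W
Q = ΔT / R_total = 201 / 0.2219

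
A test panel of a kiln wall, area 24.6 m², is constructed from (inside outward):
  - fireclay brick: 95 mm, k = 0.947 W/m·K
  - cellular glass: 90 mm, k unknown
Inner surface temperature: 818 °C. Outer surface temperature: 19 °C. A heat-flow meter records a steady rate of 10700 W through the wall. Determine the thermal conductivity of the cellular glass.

Treating each layer as a thermal resistance in series:
R_fireclay brick = L/(kA) = 0.095/(0.947×24.6) = 0.004078 K/W
Sum of known resistances R_other = 0.004078 K/W
Total R = ΔT/Q = 799/10700 = 0.07467 K/W
R_cellular glass = R_total − R_other = 0.07059 K/W
k = L/(R·A) = 0.09/(0.07059×24.6)

k ≈ 0.0518 W/(m·K)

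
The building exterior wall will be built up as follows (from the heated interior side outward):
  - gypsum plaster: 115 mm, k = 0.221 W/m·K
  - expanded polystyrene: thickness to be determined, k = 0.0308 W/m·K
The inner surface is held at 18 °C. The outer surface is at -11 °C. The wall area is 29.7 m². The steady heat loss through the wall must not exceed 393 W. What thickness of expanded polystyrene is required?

L ≈ 51.5 mm

Thermal resistances in series:
R_gypsum plaster = L/(kA) = 0.115/(0.221×29.7) = 0.01752 K/W
Sum of the known resistances R_other = 0.01752 K/W
Required total resistance R_tot = ΔT/Q_allow = 29/393 = 0.07379 K/W
R_expanded polystyrene = R_tot − R_other = 0.05627 K/W
L = R·k·A = 0.05627×0.0308×29.7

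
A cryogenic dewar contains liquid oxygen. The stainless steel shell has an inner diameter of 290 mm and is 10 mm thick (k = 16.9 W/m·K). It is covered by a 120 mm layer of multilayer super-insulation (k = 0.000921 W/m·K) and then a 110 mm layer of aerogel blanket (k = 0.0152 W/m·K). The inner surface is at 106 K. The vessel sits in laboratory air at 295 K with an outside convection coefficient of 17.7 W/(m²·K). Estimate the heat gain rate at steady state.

Spherical conduction: R = (1/r_in − 1/r_out)/(4πk) per layer; series-sum.
R_stainless steel shell = (1/0.145 − 1/0.155)/(4π×16.9) = 0.002095 K/W
R_multilayer super-insulation = (1/0.155 − 1/0.275)/(4π×0.000921) = 243.2 K/W
R_aerogel blanket = (1/0.275 − 1/0.385)/(4π×0.0152) = 5.439 K/W
R_outer film = 1/(h·4πr_o²) = 1/(17.7×4π×0.385²) = 0.03033 K/W
R_total = 248.7 K/W
Q = ΔT/R_total = 189/248.7

Q ≈ 0.76 W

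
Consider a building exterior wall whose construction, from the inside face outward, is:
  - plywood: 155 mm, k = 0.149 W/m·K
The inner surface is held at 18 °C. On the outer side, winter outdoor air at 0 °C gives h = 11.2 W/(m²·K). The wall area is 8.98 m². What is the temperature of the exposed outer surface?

Model the wall as resistances in series:
R_plywood = L/(kA) = 0.155/(0.149×8.98) = 0.1158 K/W
R_outer film = 1/(h_o·A) = 1/(11.2×8.98) = 0.009943 K/W
R_total = 0.1258 K/W;  Q = ΔT/R_total = 18/0.1258 = 143.1 W
T_interface = T_inner − Q·ΣR(inner→interface) = 18 − 143×0.1158

T ≈ 1.42 °C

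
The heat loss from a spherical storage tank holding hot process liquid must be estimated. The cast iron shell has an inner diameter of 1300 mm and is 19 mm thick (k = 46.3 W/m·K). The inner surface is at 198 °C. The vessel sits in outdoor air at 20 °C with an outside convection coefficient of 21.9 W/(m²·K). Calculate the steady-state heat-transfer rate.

Q ≈ 21700 W

Radial (spherical) resistances in series:
R_cast iron shell = (1/0.65 − 1/0.669)/(4π×46.3) = 7.51×10^-5 K/W
R_outer film = 1/(h·4πr_o²) = 1/(21.9×4π×0.669²) = 0.008119 K/W
R_total = 0.008194 K/W
Q = ΔT/R_total = 178/0.008194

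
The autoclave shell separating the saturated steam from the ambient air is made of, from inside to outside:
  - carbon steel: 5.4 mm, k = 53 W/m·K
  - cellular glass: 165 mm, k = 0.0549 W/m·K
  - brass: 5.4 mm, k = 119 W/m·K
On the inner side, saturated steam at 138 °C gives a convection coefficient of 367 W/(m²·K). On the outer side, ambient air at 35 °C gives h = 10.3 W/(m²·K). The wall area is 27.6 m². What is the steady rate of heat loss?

Q ≈ 915 W

Model the wall as resistances in series:
R_inner film = 1/(h_i·A) = 1/(367×27.6) = 9.872×10^-5 K/W
R_carbon steel = L/(kA) = 0.0054/(53×27.6) = 3.692×10^-6 K/W
R_cellular glass = L/(kA) = 0.165/(0.0549×27.6) = 0.1089 K/W
R_brass = L/(kA) = 0.0054/(119×27.6) = 1.644×10^-6 K/W
R_outer film = 1/(h_o·A) = 1/(10.3×27.6) = 0.003518 K/W
R_total = 0.1125 K/W
Q = ΔT / R_total = 103 / 0.1125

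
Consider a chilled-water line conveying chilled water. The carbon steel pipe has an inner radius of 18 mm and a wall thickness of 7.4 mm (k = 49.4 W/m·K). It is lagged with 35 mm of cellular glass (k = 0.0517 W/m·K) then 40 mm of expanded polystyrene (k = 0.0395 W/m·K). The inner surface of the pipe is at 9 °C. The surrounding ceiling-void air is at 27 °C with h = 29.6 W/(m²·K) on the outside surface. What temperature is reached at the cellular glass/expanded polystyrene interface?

Treating each annulus and film as a series resistance:
R_carbon steel pipe wall = ln(25.4/18)/(2π×49.4×1) = 0.00111 K/W
R_cellular glass = ln(60.4/25.4)/(2π×0.0517×1) = 2.667 K/W
R_expanded polystyrene = ln(100.4/60.4)/(2π×0.0395×1) = 2.048 K/W
R_outer film = 1/(h_o·2πr_oL) = 1/(29.6×2π×0.1004×1) = 0.05355 K/W
R_total = 4.769 K/W
Q = ΔT/R_total = 18/4.769
Q = 3.77 W/m
T_interface = T_inner + Q·ΣR(inner→interface) = 9 + 3.77×2.668

T ≈ 19.1 °C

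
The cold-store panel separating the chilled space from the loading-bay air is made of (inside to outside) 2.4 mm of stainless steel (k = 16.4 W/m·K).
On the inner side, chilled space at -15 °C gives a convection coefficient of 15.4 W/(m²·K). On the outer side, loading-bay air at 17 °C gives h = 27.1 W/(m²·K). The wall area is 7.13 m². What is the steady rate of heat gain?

Treating each layer as a thermal resistance in series:
R_inner film = 1/(h_i·A) = 1/(15.4×7.13) = 0.009107 K/W
R_stainless steel = L/(kA) = 0.0024/(16.4×7.13) = 2.052×10^-5 K/W
R_outer film = 1/(h_o·A) = 1/(27.1×7.13) = 0.005175 K/W
R_total = 0.0143 K/W
Q = ΔT / R_total = 32 / 0.0143

Q ≈ 2240 W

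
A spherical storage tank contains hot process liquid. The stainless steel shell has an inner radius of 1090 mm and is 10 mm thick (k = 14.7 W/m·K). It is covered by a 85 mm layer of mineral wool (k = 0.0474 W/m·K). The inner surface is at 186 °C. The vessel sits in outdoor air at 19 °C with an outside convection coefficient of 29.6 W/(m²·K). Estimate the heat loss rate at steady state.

Q ≈ 1500 W

For a spherical shell R = (1/r₁ − 1/r₂)/(4πk); film R = 1/(h·4πr²). In series:
R_stainless steel shell = (1/1.09 − 1/1.1)/(4π×14.7) = 4.515×10^-5 K/W
R_mineral wool = (1/1.1 − 1/1.185)/(4π×0.0474) = 0.1095 K/W
R_outer film = 1/(h·4πr_o²) = 1/(29.6×4π×1.185²) = 0.001915 K/W
R_total = 0.1114 K/W
Q = ΔT/R_total = 167/0.1114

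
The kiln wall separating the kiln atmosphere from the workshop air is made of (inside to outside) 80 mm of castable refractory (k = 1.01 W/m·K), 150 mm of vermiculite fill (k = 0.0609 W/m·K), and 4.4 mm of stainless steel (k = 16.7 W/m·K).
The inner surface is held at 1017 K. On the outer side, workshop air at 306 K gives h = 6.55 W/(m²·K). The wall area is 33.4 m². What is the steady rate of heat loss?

Q ≈ 8810 W

Treating each layer as a thermal resistance in series:
R_castable refractory = L/(kA) = 0.08/(1.01×33.4) = 0.002371 K/W
R_vermiculite fill = L/(kA) = 0.15/(0.0609×33.4) = 0.07374 K/W
R_stainless steel = L/(kA) = 0.0044/(16.7×33.4) = 7.888×10^-6 K/W
R_outer film = 1/(h_o·A) = 1/(6.55×33.4) = 0.004571 K/W
R_total = 0.08069 K/W
Q = ΔT / R_total = 711 / 0.08069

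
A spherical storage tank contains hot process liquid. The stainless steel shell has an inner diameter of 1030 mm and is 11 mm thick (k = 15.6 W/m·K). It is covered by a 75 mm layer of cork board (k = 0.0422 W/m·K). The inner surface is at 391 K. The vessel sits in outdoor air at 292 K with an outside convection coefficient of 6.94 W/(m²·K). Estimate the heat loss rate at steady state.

Spherical conduction: R = (1/r_in − 1/r_out)/(4πk) per layer; series-sum.
R_stainless steel shell = (1/0.515 − 1/0.526)/(4π×15.6) = 2.071×10^-4 K/W
R_cork board = (1/0.526 − 1/0.601)/(4π×0.0422) = 0.4474 K/W
R_outer film = 1/(h·4πr_o²) = 1/(6.94×4π×0.601²) = 0.03175 K/W
R_total = 0.4793 K/W
Q = ΔT/R_total = 99/0.4793

Q ≈ 207 W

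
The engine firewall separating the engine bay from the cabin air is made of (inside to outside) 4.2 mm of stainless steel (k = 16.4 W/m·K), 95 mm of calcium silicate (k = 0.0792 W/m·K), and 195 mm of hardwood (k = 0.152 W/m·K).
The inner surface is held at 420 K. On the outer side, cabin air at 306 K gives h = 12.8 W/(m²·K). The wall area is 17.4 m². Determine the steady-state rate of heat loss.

Q ≈ 775 W

Treating each layer as a thermal resistance in series:
R_stainless steel = L/(kA) = 0.0042/(16.4×17.4) = 1.472×10^-5 K/W
R_calcium silicate = L/(kA) = 0.095/(0.0792×17.4) = 0.06894 K/W
R_hardwood = L/(kA) = 0.195/(0.152×17.4) = 0.07373 K/W
R_outer film = 1/(h_o·A) = 1/(12.8×17.4) = 0.00449 K/W
R_total = 0.1472 K/W
Q = ΔT / R_total = 114 / 0.1472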